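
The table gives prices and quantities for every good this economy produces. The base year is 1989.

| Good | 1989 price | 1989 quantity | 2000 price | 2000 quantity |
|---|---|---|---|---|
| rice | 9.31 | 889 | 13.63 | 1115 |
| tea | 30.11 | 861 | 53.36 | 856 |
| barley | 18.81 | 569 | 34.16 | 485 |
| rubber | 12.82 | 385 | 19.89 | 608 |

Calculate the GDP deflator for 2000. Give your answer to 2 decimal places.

168.70

Nominal GDP 2000 = 13.63·1115 + 53.36·856 + 34.16·485 + 19.89·608 = 89534.33.
Real GDP 2000 (at 1989 prices) = 9.31·1115 + 30.11·856 + 18.81·485 + 12.82·608 = 53072.22.
Deflator = Nominal/Real × 100 = 89534.33/53072.22 × 100 = 168.703.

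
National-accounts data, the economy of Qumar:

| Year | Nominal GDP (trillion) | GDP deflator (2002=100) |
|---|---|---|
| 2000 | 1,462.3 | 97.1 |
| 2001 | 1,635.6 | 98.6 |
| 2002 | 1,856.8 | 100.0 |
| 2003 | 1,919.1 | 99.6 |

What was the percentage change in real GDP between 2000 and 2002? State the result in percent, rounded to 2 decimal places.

23.30%

Real GDP 2000 = 1462.3/0.971 = 1505.97.
Real GDP 2002 = 1856.8/1.000 = 1856.80.
Change = 1856.80/1505.97 − 1 = 0.2330.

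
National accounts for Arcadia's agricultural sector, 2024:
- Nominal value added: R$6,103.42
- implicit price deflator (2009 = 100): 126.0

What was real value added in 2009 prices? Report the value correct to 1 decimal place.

R$4,844.0

Real value added = Nominal / (implicit price deflator/100) = 6103.42 / 1.260 = 4843.98.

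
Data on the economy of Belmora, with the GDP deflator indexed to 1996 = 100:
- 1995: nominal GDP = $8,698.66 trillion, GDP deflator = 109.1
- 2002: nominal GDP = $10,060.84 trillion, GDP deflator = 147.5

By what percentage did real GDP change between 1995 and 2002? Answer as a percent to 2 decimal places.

-14.45%

Real GDP 1995 = 8698.66 / 1.091 = 7973.11.
Real GDP 2002 = 10060.84 / 1.475 = 6820.91.
Real growth = 6820.91 / 7973.11 − 1 = -0.1445.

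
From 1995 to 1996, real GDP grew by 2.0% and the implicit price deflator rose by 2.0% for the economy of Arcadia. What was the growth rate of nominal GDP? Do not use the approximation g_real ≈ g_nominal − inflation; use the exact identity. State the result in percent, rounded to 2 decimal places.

(1 + g_nom) = (1 + g_real)(1 + π) = 1.0200 × 1.0200 = 1.04040.

4.04%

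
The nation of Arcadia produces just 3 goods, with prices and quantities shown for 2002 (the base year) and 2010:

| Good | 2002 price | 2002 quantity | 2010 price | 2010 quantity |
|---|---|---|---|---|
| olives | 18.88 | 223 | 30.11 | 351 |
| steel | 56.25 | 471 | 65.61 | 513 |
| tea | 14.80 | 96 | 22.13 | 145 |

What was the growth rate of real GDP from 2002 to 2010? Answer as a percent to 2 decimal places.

17.13%

Real GDP 2002 = Nominal GDP 2002 = 18.88·223 + 56.25·471 + 14.80·96 = 32124.79.
Real GDP 2010 (at 2002 prices) = 18.88·351 + 56.25·513 + 14.80·145 = 37629.13.
Real growth = 37629.13/32124.79 − 1 = 0.1713.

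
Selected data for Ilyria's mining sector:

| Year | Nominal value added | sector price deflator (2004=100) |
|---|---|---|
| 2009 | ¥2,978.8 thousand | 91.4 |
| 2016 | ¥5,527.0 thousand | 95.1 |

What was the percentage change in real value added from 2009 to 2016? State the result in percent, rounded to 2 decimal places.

Real value added 2009 = 2978.8 / 0.914 = 3259.08.
Real value added 2016 = 5527.0 / 0.951 = 5811.78.
Real growth = 5811.78 / 3259.08 − 1 = 0.7833.

78.33%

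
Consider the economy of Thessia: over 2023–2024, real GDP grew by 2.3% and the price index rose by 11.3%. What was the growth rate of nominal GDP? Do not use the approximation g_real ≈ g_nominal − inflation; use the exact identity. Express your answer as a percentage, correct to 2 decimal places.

13.86%

(1 + g_nom) = (1 + g_real)(1 + π) = 1.0230 × 1.1130 = 1.13860.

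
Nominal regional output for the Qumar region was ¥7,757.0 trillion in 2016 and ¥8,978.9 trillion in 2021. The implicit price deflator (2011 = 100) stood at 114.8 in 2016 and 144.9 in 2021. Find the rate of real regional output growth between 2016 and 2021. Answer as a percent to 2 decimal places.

Real regional output 2016 = 7757.0 / 1.148 = 6756.97.
Real regional output 2021 = 8978.9 / 1.449 = 6196.62.
Real growth = 6196.62 / 6756.97 − 1 = -0.0829.

-8.29%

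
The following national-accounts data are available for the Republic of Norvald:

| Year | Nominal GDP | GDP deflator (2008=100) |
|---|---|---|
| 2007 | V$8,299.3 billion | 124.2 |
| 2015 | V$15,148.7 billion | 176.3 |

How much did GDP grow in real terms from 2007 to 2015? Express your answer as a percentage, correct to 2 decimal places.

28.59%

Deflate each year: 2007 → 8299.3/1.242 = 6682.21; 2015 → 15148.7/1.763 = 8592.57.
So real GDP changed by 8592.57/6682.21 − 1 = 0.2859, i.e. 28.59%.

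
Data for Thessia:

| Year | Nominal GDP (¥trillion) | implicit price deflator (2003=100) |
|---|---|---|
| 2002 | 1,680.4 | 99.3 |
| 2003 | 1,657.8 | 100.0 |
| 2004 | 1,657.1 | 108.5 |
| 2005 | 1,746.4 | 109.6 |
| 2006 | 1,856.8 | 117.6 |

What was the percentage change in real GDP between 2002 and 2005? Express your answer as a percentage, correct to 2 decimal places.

-5.84%

Real GDP 2002 = 1680.4/0.993 = 1692.25.
Real GDP 2005 = 1746.4/1.096 = 1593.43.
Change = 1593.43/1692.25 − 1 = -0.0584.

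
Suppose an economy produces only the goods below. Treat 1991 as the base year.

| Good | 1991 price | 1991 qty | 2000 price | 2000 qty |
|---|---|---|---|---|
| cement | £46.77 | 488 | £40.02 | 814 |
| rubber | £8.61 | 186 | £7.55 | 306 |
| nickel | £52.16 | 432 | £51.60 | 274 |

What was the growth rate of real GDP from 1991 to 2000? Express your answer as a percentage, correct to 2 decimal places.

Real GDP 1991 = Nominal GDP 1991 = 46.77·488 + 8.61·186 + 52.16·432 = 46958.34.
Real GDP 2000 (at 1991 prices) = 46.77·814 + 8.61·306 + 52.16·274 = 54997.28.
Real growth = 54997.28/46958.34 − 1 = 0.1712.

17.12%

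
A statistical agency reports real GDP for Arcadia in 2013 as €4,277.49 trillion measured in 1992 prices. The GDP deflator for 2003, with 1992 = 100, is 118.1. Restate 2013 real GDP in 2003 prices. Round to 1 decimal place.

Real GDP in 2003 prices = Real GDP in 1992 prices × (P_2003/P_1992) = 4277.49 × 1.181 = 5051.72.

€5,051.7 trillion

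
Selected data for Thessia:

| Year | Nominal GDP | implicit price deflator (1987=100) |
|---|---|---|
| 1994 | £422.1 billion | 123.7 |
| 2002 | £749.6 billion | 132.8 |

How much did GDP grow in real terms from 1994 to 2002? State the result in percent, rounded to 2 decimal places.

65.42%

Deflate each year: 1994 → 422.1/1.237 = 341.23; 2002 → 749.6/1.328 = 564.46.
So real GDP changed by 564.46/341.23 − 1 = 0.6542, i.e. 65.42%.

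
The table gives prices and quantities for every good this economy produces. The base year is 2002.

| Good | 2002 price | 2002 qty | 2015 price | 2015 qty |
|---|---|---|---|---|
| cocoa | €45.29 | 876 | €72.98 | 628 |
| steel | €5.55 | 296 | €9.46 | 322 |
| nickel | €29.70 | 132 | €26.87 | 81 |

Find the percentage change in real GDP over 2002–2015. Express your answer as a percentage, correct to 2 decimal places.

Real GDP 2002 = Nominal GDP 2002 = 45.29·876 + 5.55·296 + 29.70·132 = 45237.24.
Real GDP 2015 (at 2002 prices) = 45.29·628 + 5.55·322 + 29.70·81 = 32634.92.
Real growth = 32634.92/45237.24 − 1 = -0.2786.

-27.86%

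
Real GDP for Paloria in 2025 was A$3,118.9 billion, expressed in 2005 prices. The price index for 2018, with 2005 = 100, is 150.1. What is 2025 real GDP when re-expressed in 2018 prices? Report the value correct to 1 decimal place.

Real GDP in 2018 prices = Real GDP in 2005 prices × (P_2018/P_2005) = 3118.9 × 1.501 = 4681.47.

A$4,681.5 billion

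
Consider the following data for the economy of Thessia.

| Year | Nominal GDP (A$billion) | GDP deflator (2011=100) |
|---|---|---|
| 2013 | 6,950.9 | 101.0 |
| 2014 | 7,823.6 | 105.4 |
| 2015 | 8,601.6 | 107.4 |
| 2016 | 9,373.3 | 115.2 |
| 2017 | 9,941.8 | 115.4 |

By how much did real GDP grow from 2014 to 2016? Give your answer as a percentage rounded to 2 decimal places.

Real GDP 2014 = 7823.6/1.054 = 7422.77.
Real GDP 2016 = 9373.3/1.152 = 8136.55.
Change = 8136.55/7422.77 − 1 = 0.0962.

9.62%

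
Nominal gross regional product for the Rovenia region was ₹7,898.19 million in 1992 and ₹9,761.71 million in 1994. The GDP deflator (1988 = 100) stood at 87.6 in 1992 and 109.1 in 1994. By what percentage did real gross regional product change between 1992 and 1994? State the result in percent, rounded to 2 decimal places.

-0.76%

Real gross regional product 1992 = 7898.19 / 0.876 = 9016.20.
Real gross regional product 1994 = 9761.71 / 1.091 = 8947.49.
Real growth = 8947.49 / 9016.20 − 1 = -0.0076.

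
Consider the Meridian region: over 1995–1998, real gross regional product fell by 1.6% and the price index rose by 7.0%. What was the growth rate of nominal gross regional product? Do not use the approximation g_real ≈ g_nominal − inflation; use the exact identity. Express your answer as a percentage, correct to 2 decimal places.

(1 + g_nom) = (1 + g_real)(1 + π) = 0.9840 × 1.0700 = 1.05288.

5.29%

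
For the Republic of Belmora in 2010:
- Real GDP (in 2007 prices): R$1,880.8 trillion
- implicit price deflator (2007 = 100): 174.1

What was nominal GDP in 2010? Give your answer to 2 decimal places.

R$3,274.47 trillion

Nominal GDP = Real × (implicit price deflator/100) = 1880.8 × 1.741 = 3274.47.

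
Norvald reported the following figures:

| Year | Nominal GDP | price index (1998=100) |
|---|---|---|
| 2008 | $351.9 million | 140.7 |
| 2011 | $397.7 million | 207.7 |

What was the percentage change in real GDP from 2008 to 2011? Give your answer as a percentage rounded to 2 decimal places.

-23.44%

Deflate each year: 2008 → 351.9/1.407 = 250.11; 2011 → 397.7/2.077 = 191.48.
So real GDP changed by 191.48/250.11 − 1 = -0.2344, i.e. -23.44%.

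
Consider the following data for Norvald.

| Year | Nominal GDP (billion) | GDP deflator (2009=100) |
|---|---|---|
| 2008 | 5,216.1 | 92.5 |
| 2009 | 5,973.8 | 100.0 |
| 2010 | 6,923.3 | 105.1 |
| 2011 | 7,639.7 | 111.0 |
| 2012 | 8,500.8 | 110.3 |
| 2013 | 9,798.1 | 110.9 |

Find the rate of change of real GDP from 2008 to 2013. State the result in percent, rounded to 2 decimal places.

56.68%

Real GDP 2008 = 5216.1/0.925 = 5639.03.
Real GDP 2013 = 9798.1/1.109 = 8835.08.
Change = 8835.08/5639.03 − 1 = 0.5668.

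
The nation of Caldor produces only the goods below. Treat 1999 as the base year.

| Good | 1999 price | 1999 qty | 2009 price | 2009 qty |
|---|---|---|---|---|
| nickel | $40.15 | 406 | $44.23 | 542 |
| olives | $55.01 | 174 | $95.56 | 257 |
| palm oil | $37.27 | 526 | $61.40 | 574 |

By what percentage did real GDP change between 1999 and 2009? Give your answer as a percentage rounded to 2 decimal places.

Real GDP 1999 = Nominal GDP 1999 = 40.15·406 + 55.01·174 + 37.27·526 = 45476.66.
Real GDP 2009 (at 1999 prices) = 40.15·542 + 55.01·257 + 37.27·574 = 57291.85.
Real growth = 57291.85/45476.66 − 1 = 0.2598.

25.98%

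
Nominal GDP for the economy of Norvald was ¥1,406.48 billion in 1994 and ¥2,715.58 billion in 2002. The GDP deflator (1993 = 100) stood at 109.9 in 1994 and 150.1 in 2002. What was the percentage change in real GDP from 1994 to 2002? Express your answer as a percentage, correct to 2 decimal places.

Deflate each year: 1994 → 1406.48/1.099 = 1279.78; 2002 → 2715.58/1.501 = 1809.18.
So real GDP changed by 1809.18/1279.78 − 1 = 0.4137, i.e. 41.37%.

41.37%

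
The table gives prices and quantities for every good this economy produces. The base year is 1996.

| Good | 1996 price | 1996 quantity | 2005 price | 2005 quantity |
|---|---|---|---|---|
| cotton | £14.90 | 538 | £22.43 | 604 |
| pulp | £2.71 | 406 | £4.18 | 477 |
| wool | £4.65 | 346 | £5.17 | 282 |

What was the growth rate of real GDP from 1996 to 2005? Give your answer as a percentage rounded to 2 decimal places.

8.19%

Real GDP 1996 = Nominal GDP 1996 = 14.90·538 + 2.71·406 + 4.65·346 = 10725.36.
Real GDP 2005 (at 1996 prices) = 14.90·604 + 2.71·477 + 4.65·282 = 11603.57.
Real growth = 11603.57/10725.36 − 1 = 0.0819.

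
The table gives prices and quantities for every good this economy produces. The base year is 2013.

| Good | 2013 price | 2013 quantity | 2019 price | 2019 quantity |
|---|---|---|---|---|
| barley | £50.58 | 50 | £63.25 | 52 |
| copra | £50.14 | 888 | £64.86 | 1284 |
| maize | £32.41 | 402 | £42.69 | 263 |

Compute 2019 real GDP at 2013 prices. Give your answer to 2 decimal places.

£75533.75

Real GDP 2019 = Σ (p_2013 × q_2019) = 50.58·52 + 50.14·1284 + 32.41·263 = 75533.75.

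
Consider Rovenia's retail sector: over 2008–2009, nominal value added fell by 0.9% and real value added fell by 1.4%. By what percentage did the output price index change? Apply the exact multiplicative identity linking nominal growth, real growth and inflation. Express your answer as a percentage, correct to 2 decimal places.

0.51%

(1 + g_nom) = (1 + g_real)(1 + π), so π = 0.9910 / 0.9860 − 1 = 0.00507.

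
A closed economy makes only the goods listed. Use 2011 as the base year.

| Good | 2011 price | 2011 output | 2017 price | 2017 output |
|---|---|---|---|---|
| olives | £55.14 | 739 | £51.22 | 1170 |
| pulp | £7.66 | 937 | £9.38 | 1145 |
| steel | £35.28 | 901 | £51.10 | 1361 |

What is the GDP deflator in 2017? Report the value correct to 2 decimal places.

115.59

Nominal GDP 2017 = 51.22·1170 + 9.38·1145 + 51.10·1361 = 140214.60.
Real GDP 2017 (at 2011 prices) = 55.14·1170 + 7.66·1145 + 35.28·1361 = 121300.58.
Deflator = Nominal/Real × 100 = 140214.60/121300.58 × 100 = 115.593.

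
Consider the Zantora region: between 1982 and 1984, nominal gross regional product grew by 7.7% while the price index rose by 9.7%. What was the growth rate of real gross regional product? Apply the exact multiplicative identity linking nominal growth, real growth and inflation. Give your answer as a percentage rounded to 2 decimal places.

-1.82%

(1 + g_nom) = (1 + g_real)(1 + π), so g_real = 1.0770 / 1.0970 − 1 = -0.01823.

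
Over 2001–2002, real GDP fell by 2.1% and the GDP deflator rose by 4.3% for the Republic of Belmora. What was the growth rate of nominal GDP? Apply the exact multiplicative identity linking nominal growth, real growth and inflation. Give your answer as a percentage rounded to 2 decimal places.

(1 + g_nom) = (1 + g_real)(1 + π) = 0.9790 × 1.0430 = 1.02110.

2.11%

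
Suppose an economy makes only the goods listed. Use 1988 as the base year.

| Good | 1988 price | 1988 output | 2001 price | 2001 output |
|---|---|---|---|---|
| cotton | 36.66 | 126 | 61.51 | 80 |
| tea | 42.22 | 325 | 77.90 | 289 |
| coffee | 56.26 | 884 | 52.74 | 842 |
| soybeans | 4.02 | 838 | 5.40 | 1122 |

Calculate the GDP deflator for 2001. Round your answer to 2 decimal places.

Nominal GDP 2001 = 61.51·80 + 77.90·289 + 52.74·842 + 5.40·1122 = 77899.78.
Real GDP 2001 (at 1988 prices) = 36.66·80 + 42.22·289 + 56.26·842 + 4.02·1122 = 67015.74.
Deflator = Nominal/Real × 100 = 77899.78/67015.74 × 100 = 116.241.

116.24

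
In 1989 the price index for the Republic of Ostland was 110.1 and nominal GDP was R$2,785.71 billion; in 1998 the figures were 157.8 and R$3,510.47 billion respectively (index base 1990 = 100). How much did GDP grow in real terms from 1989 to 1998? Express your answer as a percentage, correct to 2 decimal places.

Real GDP 1989 = 2785.71 / 1.101 = 2530.16.
Real GDP 1998 = 3510.47 / 1.578 = 2224.63.
Real growth = 2224.63 / 2530.16 − 1 = -0.1208.

-12.08%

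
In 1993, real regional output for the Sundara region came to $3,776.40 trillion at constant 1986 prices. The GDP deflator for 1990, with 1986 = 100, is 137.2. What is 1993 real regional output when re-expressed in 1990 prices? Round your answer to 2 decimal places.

$5,181.22 trillion

Real regional output in 1990 prices = Real regional output in 1986 prices × (P_1990/P_1986) = 3776.40 × 1.372 = 5181.22.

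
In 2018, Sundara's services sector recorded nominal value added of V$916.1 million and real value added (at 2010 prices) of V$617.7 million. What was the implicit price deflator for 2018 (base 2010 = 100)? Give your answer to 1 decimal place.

implicit price deflator = (Nominal / Real) × 100 = 916.1 / 617.7 × 100 = 148.31.

148.3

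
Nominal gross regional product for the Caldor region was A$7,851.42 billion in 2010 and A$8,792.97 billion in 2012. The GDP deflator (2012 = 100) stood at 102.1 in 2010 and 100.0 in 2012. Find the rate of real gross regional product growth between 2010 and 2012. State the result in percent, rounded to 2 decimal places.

Deflate each year: 2010 → 7851.42/1.021 = 7689.93; 2012 → 8792.97/1.000 = 8792.97.
So real gross regional product changed by 8792.97/7689.93 − 1 = 0.1434, i.e. 14.34%.

14.34%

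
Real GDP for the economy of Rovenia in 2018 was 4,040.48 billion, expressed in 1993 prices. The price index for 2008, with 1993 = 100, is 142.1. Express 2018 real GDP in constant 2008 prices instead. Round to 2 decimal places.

Real GDP in 2008 prices = Real GDP in 1993 prices × (P_2008/P_1993) = 4040.48 × 1.421 = 5741.52.

5,741.52 billion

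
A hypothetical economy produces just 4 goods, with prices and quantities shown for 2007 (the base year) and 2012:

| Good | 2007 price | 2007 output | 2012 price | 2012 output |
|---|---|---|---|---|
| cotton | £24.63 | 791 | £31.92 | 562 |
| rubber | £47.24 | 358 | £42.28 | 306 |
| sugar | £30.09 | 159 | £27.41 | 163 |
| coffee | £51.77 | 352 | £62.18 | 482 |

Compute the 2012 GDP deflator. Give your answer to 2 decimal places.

Nominal GDP 2012 = 31.92·562 + 42.28·306 + 27.41·163 + 62.18·482 = 65315.31.
Real GDP 2012 (at 2007 prices) = 24.63·562 + 47.24·306 + 30.09·163 + 51.77·482 = 58155.31.
Deflator = Nominal/Real × 100 = 65315.31/58155.31 × 100 = 112.312.

112.31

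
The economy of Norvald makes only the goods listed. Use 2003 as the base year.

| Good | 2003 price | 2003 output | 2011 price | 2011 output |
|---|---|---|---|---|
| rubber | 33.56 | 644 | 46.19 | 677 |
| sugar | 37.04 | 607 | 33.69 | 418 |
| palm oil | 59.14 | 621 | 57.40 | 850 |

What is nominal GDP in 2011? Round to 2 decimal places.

Nominal GDP 2011 = Σ (p_2011 × q_2011) = 46.19·677 + 33.69·418 + 57.40·850 = 94143.05.

94143.05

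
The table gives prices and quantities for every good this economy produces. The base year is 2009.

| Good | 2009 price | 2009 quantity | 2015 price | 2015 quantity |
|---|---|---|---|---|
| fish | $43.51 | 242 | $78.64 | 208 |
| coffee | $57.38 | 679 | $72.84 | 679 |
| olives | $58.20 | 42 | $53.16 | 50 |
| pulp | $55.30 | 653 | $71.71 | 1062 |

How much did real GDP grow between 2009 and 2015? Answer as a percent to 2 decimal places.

24.54%

Real GDP 2009 = Nominal GDP 2009 = 43.51·242 + 57.38·679 + 58.20·42 + 55.30·653 = 88045.74.
Real GDP 2015 (at 2009 prices) = 43.51·208 + 57.38·679 + 58.20·50 + 55.30·1062 = 109649.70.
Real growth = 109649.70/88045.74 − 1 = 0.2454.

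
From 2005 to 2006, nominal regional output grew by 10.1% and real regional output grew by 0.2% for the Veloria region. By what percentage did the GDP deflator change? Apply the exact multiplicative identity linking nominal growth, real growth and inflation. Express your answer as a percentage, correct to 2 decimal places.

9.88%

(1 + g_nom) = (1 + g_real)(1 + π), so π = 1.1010 / 1.0020 − 1 = 0.09880.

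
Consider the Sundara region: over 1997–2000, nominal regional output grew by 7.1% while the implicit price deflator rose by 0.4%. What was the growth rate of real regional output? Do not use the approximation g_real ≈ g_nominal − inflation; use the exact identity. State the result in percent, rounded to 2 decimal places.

(1 + g_nom) = (1 + g_real)(1 + π), so g_real = 1.0710 / 1.0040 − 1 = 0.06673.

6.67%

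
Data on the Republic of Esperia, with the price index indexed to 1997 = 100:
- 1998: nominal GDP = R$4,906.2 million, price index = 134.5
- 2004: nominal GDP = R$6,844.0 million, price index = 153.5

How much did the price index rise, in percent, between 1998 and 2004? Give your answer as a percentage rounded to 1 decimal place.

14.1%

Price-level change = 153.5 / 134.5 − 1 = 0.1413.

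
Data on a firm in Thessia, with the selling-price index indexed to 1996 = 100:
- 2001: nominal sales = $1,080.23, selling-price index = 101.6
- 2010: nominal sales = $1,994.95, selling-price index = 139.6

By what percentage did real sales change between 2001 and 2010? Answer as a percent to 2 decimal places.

Real sales 2001 = 1080.23 / 1.016 = 1063.22.
Real sales 2010 = 1994.95 / 1.396 = 1429.05.
Real growth = 1429.05 / 1063.22 − 1 = 0.3441.

34.41%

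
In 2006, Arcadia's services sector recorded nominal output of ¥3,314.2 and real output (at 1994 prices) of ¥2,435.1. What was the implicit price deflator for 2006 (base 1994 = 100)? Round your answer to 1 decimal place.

implicit price deflator = (Nominal / Real) × 100 = 3314.2 / 2435.1 × 100 = 136.10.

136.1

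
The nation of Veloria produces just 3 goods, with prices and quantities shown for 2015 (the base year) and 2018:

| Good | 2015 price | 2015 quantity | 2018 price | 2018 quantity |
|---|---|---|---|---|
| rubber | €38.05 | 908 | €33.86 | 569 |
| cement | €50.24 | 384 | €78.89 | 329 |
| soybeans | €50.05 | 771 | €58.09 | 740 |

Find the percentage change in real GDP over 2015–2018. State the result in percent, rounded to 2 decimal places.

Real GDP 2015 = Nominal GDP 2015 = 38.05·908 + 50.24·384 + 50.05·771 = 92430.11.
Real GDP 2018 (at 2015 prices) = 38.05·569 + 50.24·329 + 50.05·740 = 75216.41.
Real growth = 75216.41/92430.11 − 1 = -0.1862.

-18.62%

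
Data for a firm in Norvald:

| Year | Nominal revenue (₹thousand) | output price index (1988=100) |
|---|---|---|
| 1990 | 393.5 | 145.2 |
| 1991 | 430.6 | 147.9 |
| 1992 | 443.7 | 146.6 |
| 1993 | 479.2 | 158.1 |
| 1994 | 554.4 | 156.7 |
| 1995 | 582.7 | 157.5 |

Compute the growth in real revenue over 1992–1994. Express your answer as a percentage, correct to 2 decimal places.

16.90%

Real revenue 1992 = 443.7/1.466 = 302.66.
Real revenue 1994 = 554.4/1.567 = 353.80.
Change = 353.80/302.66 − 1 = 0.1690.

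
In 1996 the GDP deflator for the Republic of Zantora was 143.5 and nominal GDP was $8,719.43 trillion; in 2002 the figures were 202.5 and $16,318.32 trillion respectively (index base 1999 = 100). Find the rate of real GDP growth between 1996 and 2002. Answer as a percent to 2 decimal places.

Deflate each year: 1996 → 8719.43/1.435 = 6076.26; 2002 → 16318.32/2.025 = 8058.43.
So real GDP changed by 8058.43/6076.26 − 1 = 0.3262, i.e. 32.62%.

32.62%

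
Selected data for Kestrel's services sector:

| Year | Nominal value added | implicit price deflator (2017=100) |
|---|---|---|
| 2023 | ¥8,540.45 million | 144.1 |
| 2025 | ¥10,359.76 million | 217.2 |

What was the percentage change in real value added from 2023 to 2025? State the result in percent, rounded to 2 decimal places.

-19.52%

Deflate each year: 2023 → 8540.45/1.441 = 5926.75; 2025 → 10359.76/2.172 = 4769.69.
So real value added changed by 4769.69/5926.75 − 1 = -0.1952, i.e. -19.52%.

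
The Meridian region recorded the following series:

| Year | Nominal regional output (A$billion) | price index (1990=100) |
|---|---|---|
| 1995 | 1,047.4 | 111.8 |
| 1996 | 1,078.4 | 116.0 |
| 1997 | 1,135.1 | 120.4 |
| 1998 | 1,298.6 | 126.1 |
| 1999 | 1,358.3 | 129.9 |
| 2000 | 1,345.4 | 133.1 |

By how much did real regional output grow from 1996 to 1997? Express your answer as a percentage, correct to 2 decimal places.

Real regional output 1996 = 1078.4/1.160 = 929.66.
Real regional output 1997 = 1135.1/1.204 = 942.77.
Change = 942.77/929.66 − 1 = 0.0141.

1.41%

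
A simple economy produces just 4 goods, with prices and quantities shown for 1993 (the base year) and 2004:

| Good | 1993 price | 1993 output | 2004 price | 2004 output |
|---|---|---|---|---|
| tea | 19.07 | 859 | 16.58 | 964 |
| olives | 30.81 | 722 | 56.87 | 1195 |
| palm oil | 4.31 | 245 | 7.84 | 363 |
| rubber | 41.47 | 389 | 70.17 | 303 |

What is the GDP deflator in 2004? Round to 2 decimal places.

155.85

Nominal GDP 2004 = 16.58·964 + 56.87·1195 + 7.84·363 + 70.17·303 = 108050.20.
Real GDP 2004 (at 1993 prices) = 19.07·964 + 30.81·1195 + 4.31·363 + 41.47·303 = 69331.37.
Deflator = Nominal/Real × 100 = 108050.20/69331.37 × 100 = 155.846.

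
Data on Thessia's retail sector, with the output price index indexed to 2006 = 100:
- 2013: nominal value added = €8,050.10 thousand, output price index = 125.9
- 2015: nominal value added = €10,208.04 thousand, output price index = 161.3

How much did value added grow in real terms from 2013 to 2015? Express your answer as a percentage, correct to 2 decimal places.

-1.02%

Deflate each year: 2013 → 8050.10/1.259 = 6394.04; 2015 → 10208.04/1.613 = 6328.61.
So real value added changed by 6328.61/6394.04 − 1 = -0.0102, i.e. -1.02%.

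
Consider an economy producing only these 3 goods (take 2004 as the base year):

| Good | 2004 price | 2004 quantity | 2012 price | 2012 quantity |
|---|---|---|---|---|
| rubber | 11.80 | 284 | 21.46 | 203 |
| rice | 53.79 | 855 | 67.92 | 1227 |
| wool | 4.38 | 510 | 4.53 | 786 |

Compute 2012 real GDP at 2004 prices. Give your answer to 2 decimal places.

71838.41

Real GDP 2012 = Σ (p_2004 × q_2012) = 11.80·203 + 53.79·1227 + 4.38·786 = 71838.41.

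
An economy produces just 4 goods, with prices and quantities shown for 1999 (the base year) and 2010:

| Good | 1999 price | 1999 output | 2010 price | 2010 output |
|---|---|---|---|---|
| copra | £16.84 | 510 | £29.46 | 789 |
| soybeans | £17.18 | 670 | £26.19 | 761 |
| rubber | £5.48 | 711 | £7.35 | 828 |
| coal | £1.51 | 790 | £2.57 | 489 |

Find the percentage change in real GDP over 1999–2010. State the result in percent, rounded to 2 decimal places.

25.60%

Real GDP 1999 = Nominal GDP 1999 = 16.84·510 + 17.18·670 + 5.48·711 + 1.51·790 = 25188.18.
Real GDP 2010 (at 1999 prices) = 16.84·789 + 17.18·761 + 5.48·828 + 1.51·489 = 31636.57.
Real growth = 31636.57/25188.18 − 1 = 0.2560.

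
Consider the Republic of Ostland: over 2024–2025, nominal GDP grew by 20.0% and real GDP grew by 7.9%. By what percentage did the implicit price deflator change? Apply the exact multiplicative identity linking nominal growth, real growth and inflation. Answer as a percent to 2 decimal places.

(1 + g_nom) = (1 + g_real)(1 + π), so π = 1.2000 / 1.0790 − 1 = 0.11214.

11.21%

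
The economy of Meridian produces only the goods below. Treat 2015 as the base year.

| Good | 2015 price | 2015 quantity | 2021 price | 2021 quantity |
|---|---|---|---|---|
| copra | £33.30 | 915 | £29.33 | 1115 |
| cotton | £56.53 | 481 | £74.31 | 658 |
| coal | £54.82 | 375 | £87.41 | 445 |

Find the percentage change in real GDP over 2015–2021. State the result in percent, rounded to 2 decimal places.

26.21%

Real GDP 2015 = Nominal GDP 2015 = 33.30·915 + 56.53·481 + 54.82·375 = 78217.93.
Real GDP 2021 (at 2015 prices) = 33.30·1115 + 56.53·658 + 54.82·445 = 98721.14.
Real growth = 98721.14/78217.93 − 1 = 0.2621.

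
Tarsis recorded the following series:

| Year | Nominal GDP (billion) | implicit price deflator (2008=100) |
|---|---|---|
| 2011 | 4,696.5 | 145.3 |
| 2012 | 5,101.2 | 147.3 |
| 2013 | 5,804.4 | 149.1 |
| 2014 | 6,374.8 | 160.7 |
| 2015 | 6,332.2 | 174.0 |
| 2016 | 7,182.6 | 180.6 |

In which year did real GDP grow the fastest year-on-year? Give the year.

2013

2012: real = 5101.2/1.473 = 3463.14; growth vs 2011 (3232.28) = 7.14%.
2013: real = 5804.4/1.491 = 3892.96; growth vs 2012 (3463.14) = 12.41%.
2014: real = 6374.8/1.607 = 3966.89; growth vs 2013 (3892.96) = 1.90%.
2015: real = 6332.2/1.740 = 3639.20; growth vs 2014 (3966.89) = -8.26%.
2016: real = 7182.6/1.806 = 3977.08; growth vs 2015 (3639.20) = 9.28%.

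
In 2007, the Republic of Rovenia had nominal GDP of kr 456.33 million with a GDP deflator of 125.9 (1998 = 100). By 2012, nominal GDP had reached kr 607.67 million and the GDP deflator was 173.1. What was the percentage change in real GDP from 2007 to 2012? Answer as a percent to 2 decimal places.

Real GDP 2007 = 456.33 / 1.259 = 362.45.
Real GDP 2012 = 607.67 / 1.731 = 351.05.
Real growth = 351.05 / 362.45 − 1 = -0.0315.

-3.15%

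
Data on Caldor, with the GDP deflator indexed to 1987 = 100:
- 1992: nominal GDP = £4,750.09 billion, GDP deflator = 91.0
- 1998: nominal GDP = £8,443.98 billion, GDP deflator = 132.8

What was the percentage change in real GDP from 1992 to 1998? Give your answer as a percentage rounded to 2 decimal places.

Real GDP 1992 = 4750.09 / 0.910 = 5219.88.
Real GDP 1998 = 8443.98 / 1.328 = 6358.42.
Real growth = 6358.42 / 5219.88 − 1 = 0.2181.

21.81%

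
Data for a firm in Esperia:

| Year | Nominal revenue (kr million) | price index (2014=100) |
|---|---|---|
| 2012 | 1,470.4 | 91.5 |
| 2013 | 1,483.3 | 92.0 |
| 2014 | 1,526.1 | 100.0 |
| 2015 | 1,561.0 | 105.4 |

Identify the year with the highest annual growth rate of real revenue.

2013: real = 1483.3/0.920 = 1612.28; growth vs 2012 (1606.99) = 0.33%.
2014: real = 1526.1/1.000 = 1526.10; growth vs 2013 (1612.28) = -5.35%.
2015: real = 1561.0/1.054 = 1481.02; growth vs 2014 (1526.10) = -2.95%.

2013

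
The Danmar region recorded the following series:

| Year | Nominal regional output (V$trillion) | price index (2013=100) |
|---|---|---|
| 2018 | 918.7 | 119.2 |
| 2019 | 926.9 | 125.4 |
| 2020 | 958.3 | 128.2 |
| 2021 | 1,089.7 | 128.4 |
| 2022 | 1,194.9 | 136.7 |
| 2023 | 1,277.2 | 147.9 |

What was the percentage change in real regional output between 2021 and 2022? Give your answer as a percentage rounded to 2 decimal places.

3.00%

Real regional output 2021 = 1089.7/1.284 = 848.68.
Real regional output 2022 = 1194.9/1.367 = 874.10.
Change = 874.10/848.68 − 1 = 0.0300.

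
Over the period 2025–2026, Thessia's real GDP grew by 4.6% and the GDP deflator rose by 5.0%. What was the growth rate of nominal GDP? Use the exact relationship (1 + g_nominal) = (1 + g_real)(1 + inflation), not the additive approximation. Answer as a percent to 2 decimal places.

9.83%

(1 + g_nom) = (1 + g_real)(1 + π) = 1.0460 × 1.0500 = 1.09830.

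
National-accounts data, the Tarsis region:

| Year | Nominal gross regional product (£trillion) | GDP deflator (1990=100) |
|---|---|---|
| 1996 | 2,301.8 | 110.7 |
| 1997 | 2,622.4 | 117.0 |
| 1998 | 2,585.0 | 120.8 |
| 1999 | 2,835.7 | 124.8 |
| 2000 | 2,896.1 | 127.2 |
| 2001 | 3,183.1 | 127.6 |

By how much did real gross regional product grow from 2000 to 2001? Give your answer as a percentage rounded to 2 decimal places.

9.57%

Real gross regional product 2000 = 2896.1/1.272 = 2276.81.
Real gross regional product 2001 = 3183.1/1.276 = 2494.59.
Change = 2494.59/2276.81 − 1 = 0.0957.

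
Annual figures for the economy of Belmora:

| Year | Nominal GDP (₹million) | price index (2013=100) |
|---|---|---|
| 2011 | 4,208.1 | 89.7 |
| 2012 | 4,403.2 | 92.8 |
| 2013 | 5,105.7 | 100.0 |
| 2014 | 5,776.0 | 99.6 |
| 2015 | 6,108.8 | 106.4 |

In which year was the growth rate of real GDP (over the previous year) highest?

2012: real = 4403.2/0.928 = 4744.83; growth vs 2011 (4691.30) = 1.14%.
2013: real = 5105.7/1.000 = 5105.70; growth vs 2012 (4744.83) = 7.61%.
2014: real = 5776.0/0.996 = 5799.20; growth vs 2013 (5105.70) = 13.58%.
2015: real = 6108.8/1.064 = 5741.35; growth vs 2014 (5799.20) = -1.00%.

2014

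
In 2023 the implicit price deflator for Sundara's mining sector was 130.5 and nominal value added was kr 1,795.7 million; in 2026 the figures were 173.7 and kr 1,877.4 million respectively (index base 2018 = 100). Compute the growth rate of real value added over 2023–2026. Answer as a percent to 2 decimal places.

-21.45%

Real value added 2023 = 1795.7 / 1.305 = 1376.02.
Real value added 2026 = 1877.4 / 1.737 = 1080.83.
Real growth = 1080.83 / 1376.02 − 1 = -0.2145.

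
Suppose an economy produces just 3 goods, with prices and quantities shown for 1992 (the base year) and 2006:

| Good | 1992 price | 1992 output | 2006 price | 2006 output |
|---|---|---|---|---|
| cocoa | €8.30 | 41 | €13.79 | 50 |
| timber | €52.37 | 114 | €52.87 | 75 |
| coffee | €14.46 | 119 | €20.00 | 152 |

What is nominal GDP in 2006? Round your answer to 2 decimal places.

Nominal GDP 2006 = Σ (p_2006 × q_2006) = 13.79·50 + 52.87·75 + 20.00·152 = 7694.75.

€7694.75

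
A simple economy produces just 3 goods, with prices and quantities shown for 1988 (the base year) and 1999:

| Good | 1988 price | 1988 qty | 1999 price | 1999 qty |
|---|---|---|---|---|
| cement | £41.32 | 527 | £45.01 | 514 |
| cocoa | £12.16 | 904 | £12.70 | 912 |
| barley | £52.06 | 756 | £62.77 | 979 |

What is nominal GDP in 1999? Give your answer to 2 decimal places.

Nominal GDP 1999 = Σ (p_1999 × q_1999) = 45.01·514 + 12.70·912 + 62.77·979 = 96169.37.

£96169.37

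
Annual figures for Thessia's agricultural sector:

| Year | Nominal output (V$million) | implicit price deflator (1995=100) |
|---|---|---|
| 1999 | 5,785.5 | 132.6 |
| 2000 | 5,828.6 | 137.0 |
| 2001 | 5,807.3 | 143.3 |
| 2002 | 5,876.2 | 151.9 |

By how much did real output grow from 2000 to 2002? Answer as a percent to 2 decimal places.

-9.07%

Real output 2000 = 5828.6/1.370 = 4254.45.
Real output 2002 = 5876.2/1.519 = 3868.47.
Change = 3868.47/4254.45 − 1 = -0.0907.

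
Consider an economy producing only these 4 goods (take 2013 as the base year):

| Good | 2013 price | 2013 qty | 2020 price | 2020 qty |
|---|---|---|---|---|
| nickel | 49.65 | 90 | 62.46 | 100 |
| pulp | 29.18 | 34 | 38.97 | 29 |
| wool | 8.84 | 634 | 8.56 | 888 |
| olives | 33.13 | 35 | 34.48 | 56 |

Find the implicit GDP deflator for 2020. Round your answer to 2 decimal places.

108.97

Nominal GDP 2020 = 62.46·100 + 38.97·29 + 8.56·888 + 34.48·56 = 16908.29.
Real GDP 2020 (at 2013 prices) = 49.65·100 + 29.18·29 + 8.84·888 + 33.13·56 = 15516.42.
Deflator = Nominal/Real × 100 = 16908.29/15516.42 × 100 = 108.970.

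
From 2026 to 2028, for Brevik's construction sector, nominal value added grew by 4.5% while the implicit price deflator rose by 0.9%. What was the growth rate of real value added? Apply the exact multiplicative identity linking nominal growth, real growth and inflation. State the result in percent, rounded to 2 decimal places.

3.57%

(1 + g_nom) = (1 + g_real)(1 + π), so g_real = 1.0450 / 1.0090 − 1 = 0.03568.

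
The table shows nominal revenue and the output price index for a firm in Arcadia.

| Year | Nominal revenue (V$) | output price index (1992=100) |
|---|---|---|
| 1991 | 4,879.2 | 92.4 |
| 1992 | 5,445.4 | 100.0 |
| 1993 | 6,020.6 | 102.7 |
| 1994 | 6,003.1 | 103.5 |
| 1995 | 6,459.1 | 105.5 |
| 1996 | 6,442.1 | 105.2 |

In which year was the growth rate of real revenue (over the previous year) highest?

1992: real = 5445.4/1.000 = 5445.40; growth vs 1991 (5280.52) = 3.12%.
1993: real = 6020.6/1.027 = 5862.32; growth vs 1992 (5445.40) = 7.66%.
1994: real = 6003.1/1.035 = 5800.10; growth vs 1993 (5862.32) = -1.06%.
1995: real = 6459.1/1.055 = 6122.37; growth vs 1994 (5800.10) = 5.56%.
1996: real = 6442.1/1.052 = 6123.67; growth vs 1995 (6122.37) = 0.02%.

1993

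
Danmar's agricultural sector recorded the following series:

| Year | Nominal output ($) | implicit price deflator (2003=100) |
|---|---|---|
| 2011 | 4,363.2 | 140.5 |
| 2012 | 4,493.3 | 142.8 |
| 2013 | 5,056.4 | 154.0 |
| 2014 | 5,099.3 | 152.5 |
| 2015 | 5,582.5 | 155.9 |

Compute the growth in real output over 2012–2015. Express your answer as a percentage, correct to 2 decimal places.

13.80%

Real output 2012 = 4493.3/1.428 = 3146.57.
Real output 2015 = 5582.5/1.559 = 3580.82.
Change = 3580.82/3146.57 − 1 = 0.1380.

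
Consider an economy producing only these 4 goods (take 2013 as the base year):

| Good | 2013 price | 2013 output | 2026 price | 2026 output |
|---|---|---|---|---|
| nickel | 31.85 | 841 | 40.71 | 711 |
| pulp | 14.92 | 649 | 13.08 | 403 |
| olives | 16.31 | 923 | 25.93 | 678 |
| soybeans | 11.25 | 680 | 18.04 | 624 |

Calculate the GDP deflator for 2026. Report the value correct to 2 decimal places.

134.91

Nominal GDP 2026 = 40.71·711 + 13.08·403 + 25.93·678 + 18.04·624 = 63053.55.
Real GDP 2026 (at 2013 prices) = 31.85·711 + 14.92·403 + 16.31·678 + 11.25·624 = 46736.29.
Deflator = Nominal/Real × 100 = 63053.55/46736.29 × 100 = 134.913.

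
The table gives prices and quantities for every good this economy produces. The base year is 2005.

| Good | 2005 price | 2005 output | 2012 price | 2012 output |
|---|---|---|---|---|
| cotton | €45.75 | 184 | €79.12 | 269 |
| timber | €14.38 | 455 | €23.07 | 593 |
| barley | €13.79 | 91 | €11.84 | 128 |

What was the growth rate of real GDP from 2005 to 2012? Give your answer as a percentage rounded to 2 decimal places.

39.37%

Real GDP 2005 = Nominal GDP 2005 = 45.75·184 + 14.38·455 + 13.79·91 = 16215.79.
Real GDP 2012 (at 2005 prices) = 45.75·269 + 14.38·593 + 13.79·128 = 22599.21.
Real growth = 22599.21/16215.79 − 1 = 0.3937.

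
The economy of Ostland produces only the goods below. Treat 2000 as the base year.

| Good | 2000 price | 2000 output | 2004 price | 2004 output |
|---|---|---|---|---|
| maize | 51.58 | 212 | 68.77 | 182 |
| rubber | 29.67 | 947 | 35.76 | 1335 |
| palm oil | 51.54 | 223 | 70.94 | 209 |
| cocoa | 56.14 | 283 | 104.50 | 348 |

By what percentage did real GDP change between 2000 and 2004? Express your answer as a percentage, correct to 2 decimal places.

19.41%

Real GDP 2000 = Nominal GDP 2000 = 51.58·212 + 29.67·947 + 51.54·223 + 56.14·283 = 66413.49.
Real GDP 2004 (at 2000 prices) = 51.58·182 + 29.67·1335 + 51.54·209 + 56.14·348 = 79305.59.
Real growth = 79305.59/66413.49 − 1 = 0.1941.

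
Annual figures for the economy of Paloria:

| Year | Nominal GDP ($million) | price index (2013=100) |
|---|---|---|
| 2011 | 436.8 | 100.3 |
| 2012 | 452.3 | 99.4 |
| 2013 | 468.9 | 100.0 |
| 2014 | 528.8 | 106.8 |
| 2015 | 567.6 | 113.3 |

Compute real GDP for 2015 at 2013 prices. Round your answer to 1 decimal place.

$501.0 million

Real GDP 2015 = 567.6 / 1.133 = 500.97.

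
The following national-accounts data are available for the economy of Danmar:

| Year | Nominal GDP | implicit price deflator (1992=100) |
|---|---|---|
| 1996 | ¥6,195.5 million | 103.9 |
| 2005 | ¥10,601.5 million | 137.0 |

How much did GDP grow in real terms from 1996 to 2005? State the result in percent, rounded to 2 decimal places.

29.77%

Real GDP 1996 = 6195.5 / 1.039 = 5962.95.
Real GDP 2005 = 10601.5 / 1.370 = 7738.32.
Real growth = 7738.32 / 5962.95 − 1 = 0.2977.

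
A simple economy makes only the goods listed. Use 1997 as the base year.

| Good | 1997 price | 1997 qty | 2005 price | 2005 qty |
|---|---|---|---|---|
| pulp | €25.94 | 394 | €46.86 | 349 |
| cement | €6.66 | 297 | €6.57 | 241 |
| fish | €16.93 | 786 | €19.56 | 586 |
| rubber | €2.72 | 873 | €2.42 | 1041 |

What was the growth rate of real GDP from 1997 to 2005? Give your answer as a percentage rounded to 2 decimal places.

Real GDP 1997 = Nominal GDP 1997 = 25.94·394 + 6.66·297 + 16.93·786 + 2.72·873 = 27879.92.
Real GDP 2005 (at 1997 prices) = 25.94·349 + 6.66·241 + 16.93·586 + 2.72·1041 = 23410.62.
Real growth = 23410.62/27879.92 − 1 = -0.1603.

-16.03%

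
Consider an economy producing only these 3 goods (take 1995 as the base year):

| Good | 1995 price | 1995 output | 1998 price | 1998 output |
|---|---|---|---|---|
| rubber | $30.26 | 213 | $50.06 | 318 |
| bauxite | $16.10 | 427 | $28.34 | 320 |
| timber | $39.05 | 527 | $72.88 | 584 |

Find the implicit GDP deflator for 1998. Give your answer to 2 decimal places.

179.75

Nominal GDP 1998 = 50.06·318 + 28.34·320 + 72.88·584 = 67549.80.
Real GDP 1998 (at 1995 prices) = 30.26·318 + 16.10·320 + 39.05·584 = 37579.88.
Deflator = Nominal/Real × 100 = 67549.80/37579.88 × 100 = 179.750.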